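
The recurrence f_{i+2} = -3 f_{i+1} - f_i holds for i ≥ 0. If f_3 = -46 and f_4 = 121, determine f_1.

-5

Rearranging, f_{i-2} = -(f_i + 3 f_{i-1}).
f_2 = -(121 + 3*(-46)) = 17
f_1 = -(-46 + 3*17) = -5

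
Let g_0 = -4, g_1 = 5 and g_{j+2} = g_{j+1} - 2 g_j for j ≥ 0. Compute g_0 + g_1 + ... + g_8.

98

g_2 = 5 - 2(-4) = 13
g_3 = 13 - 2(5) = 3
g_4 = 3 - 2(13) = -23
g_5 = (-23) - 2(3) = -29
g_6 = (-29) - 2(-23) = 17
g_7 = 17 - 2(-29) = 75
g_8 = 75 - 2(17) = 41
Sum = (-4) + 5 + 13 + 3 + (-23) + (-29) + 17 + 75 + 41 = 98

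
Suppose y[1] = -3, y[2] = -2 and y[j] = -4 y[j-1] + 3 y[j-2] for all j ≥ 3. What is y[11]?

y[3] = -4(-2) + 3(-3) = -1
y[4] = -4(-1) + 3(-2) = -2
y[5] = -4(-2) + 3(-1) = 5
y[6] = -4(5) + 3(-2) = -26
y[7] = -4(-26) + 3(5) = 119
y[8] = -4(119) + 3(-26) = -554
y[9] = -4(-554) + 3(119) = 2573
y[10] = -4(2573) + 3(-554) = -11954
y[11] = -4(-11954) + 3(2573) = 55535

55535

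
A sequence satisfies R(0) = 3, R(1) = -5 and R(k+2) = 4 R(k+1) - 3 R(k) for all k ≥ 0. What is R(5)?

-965

R(2) = 4(-5) - 3(3) = -29
R(3) = 4(-29) - 3(-5) = -101
R(4) = 4(-101) - 3(-29) = -317
R(5) = 4(-317) - 3(-101) = -965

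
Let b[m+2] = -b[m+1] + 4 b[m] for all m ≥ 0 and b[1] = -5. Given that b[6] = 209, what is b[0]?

-1

Let b[0] = y.
b[2] = 5 + 4y
b[3] = -25 - 4y
b[4] = 45 + 20y
b[5] = -145 - 36y
b[6] = 325 + 116y
So 325 + 116y = 209, giving y = -1.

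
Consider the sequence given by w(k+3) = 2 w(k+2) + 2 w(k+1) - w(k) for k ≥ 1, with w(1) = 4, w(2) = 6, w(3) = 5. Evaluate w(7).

284

w(4) = 2·5 + 2·6 - 4 = 18
w(5) = 2·18 + 2·5 - 6 = 40
w(6) = 2·40 + 2·18 - 5 = 111
w(7) = 2·111 + 2·40 - 18 = 284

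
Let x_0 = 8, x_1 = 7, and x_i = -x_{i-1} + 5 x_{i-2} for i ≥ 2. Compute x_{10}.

48103

x_2 = -7 + 5·8 = 33
x_3 = -33 + 5·7 = 2
x_4 = -2 + 5·33 = 163
x_5 = -163 + 5·2 = -153
x_6 = -(-153) + 5·163 = 968
x_7 = -968 + 5·(-153) = -1733
x_8 = -(-1733) + 5·968 = 6573
x_9 = -6573 + 5·(-1733) = -15238
x_{10} = -(-15238) + 5·6573 = 48103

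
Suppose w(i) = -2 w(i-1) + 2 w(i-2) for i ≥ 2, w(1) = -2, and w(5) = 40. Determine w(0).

Let w(0) = y.
w(2) = 4 + 2y
w(3) = -12 - 4y
w(4) = 32 + 12y
w(5) = -88 - 32y
So -88 - 32y = 40, giving y = -4.

-4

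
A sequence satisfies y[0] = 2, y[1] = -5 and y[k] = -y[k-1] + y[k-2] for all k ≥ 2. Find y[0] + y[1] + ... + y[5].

y[2] = -(-5) + 2 = 7
y[3] = -7 + (-5) = -12
y[4] = -(-12) + 7 = 19
y[5] = -19 + (-12) = -31
Sum = 2 + (-5) + 7 + (-12) + 19 + (-31) = -20

-20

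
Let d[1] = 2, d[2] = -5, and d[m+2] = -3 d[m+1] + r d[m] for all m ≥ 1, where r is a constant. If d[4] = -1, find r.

d[3] = 15 + 2r
d[4] = -45 - 11r
So -45 - 11r = -1, giving r = -4.

-4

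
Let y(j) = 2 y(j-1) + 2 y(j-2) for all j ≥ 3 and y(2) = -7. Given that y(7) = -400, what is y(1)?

Let y(1) = x.
y(3) = -14 + 2x
y(4) = -42 + 4x
y(5) = -112 + 12x
y(6) = -308 + 32x
y(7) = -840 + 88x
So -840 + 88x = -400, giving x = 5.

5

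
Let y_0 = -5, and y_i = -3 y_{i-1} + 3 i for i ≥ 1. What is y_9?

y_1 = -3(-5) + 3 = 18
y_2 = -3(18) + 6 = -48
y_3 = -3(-48) + 9 = 153
y_4 = -3(153) + 12 = -447
y_5 = -3(-447) + 15 = 1356
y_6 = -3(1356) + 18 = -4050
y_7 = -3(-4050) + 21 = 12171
y_8 = -3(12171) + 24 = -36489
y_9 = -3(-36489) + 27 = 109494

109494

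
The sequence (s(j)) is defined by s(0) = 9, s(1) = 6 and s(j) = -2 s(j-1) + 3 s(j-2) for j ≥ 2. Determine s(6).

555

s(2) = -2·6 + 3·9 = 15
s(3) = -2·15 + 3·6 = -12
s(4) = -2·(-12) + 3·15 = 69
s(5) = -2·69 + 3·(-12) = -174
s(6) = -2·(-174) + 3·69 = 555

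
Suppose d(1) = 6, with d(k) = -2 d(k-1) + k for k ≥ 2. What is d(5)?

89

d(2) = -2*6 + 2 = -10
d(3) = -2*(-10) + 3 = 23
d(4) = -2*23 + 4 = -42
d(5) = -2*(-42) + 5 = 89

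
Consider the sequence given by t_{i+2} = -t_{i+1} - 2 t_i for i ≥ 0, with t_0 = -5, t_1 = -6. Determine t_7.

-92

t_2 = -(-6) - 2·(-5) = 16
t_3 = -16 - 2·(-6) = -4
t_4 = -(-4) - 2·16 = -28
t_5 = -(-28) - 2·(-4) = 36
t_6 = -36 - 2·(-28) = 20
t_7 = -20 - 2·36 = -92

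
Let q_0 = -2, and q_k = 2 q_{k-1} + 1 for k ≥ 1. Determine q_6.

q_1 = 2·(-2) + 1 = -3
q_2 = 2·(-3) + 1 = -5
q_3 = 2·(-5) + 1 = -9
q_4 = 2·(-9) + 1 = -17
q_5 = 2·(-17) + 1 = -33
q_6 = 2·(-33) + 1 = -65

-65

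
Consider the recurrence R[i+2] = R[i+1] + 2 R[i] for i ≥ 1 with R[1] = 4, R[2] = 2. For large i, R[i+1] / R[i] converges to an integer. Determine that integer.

The characteristic equation is r^2 - r - 2 = 0, which factors as (r - 2)(r + 1) = 0.
So the roots are 2 and -1. Since |2| > |-1| and the coefficient of 2^i is non-zero, the ratio tends to 2.

2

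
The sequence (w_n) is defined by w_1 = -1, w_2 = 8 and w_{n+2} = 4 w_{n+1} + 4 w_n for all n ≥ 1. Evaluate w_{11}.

w_3 = 4(8) + 4(-1) = 28
w_4 = 4(28) + 4(8) = 144
w_5 = 4(144) + 4(28) = 688
w_6 = 4(688) + 4(144) = 3328
w_7 = 4(3328) + 4(688) = 16064
w_8 = 4(16064) + 4(3328) = 77568
w_9 = 4(77568) + 4(16064) = 374528
w_{10} = 4(374528) + 4(77568) = 1808384
w_{11} = 4(1808384) + 4(374528) = 8731648

8731648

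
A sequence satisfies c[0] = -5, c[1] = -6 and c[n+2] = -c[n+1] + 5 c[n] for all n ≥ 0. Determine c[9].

5809

c[2] = -(-6) + 5(-5) = -19
c[3] = -(-19) + 5(-6) = -11
c[4] = -(-11) + 5(-19) = -84
c[5] = -(-84) + 5(-11) = 29
c[6] = -29 + 5(-84) = -449
c[7] = -(-449) + 5(29) = 594
c[8] = -594 + 5(-449) = -2839
c[9] = -(-2839) + 5(594) = 5809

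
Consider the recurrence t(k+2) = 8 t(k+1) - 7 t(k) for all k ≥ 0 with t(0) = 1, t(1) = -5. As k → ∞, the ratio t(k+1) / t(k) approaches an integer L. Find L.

The characteristic equation is r^2 - 8r + 7 = 0, which factors as (r - 7)(r - 1) = 0.
So the roots are 7 and 1. Since |7| > |1| and the coefficient of 7^k is non-zero, the ratio tends to 7.

7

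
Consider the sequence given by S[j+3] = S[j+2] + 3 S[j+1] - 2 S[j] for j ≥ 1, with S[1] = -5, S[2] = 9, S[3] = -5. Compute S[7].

S[4] = (-5) + 3(9) - 2(-5) = 32
S[5] = 32 + 3(-5) - 2(9) = -1
S[6] = (-1) + 3(32) - 2(-5) = 105
S[7] = 105 + 3(-1) - 2(32) = 38

38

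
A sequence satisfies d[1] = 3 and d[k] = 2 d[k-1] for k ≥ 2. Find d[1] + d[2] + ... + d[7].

d[2] = 2(3) = 6
d[3] = 2(6) = 12
d[4] = 2(12) = 24
d[5] = 2(24) = 48
d[6] = 2(48) = 96
d[7] = 2(96) = 192
Sum = 3 + 6 + 12 + 24 + 48 + 96 + 192 = 381

381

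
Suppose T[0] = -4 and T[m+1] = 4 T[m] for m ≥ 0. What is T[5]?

-4096

T[1] = 4(-4) = -16
T[2] = 4(-16) = -64
T[3] = 4(-64) = -256
T[4] = 4(-256) = -1024
T[5] = 4(-1024) = -4096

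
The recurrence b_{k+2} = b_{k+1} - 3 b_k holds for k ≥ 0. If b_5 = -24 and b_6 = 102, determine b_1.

6

Rearranging, b_{k-2} = (b_k - b_{k-1}) / -3.
b_4 = (102 - (-24)) / -3 = 126/-3 = -42
b_3 = (-24 - (-42)) / -3 = 18/-3 = -6
b_2 = (-42 - (-6)) / -3 = -36/-3 = 12
b_1 = (-6 - 12) / -3 = -18/-3 = 6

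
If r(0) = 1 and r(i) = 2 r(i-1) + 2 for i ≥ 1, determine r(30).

The fixed point is 2/(1 - 2) = -2, so r(i) + 2 = 2(r(i-1) + 2).
Hence r(i) = 3·2^i - 2.
r(30) = 3·2^{30} - 2 = 3·1073741824 - 2 = 3221225470.

3221225470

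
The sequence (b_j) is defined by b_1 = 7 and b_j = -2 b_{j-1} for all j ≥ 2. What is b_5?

112

b_2 = -2*7 = -14
b_3 = -2*(-14) = 28
b_4 = -2*28 = -56
b_5 = -2*(-56) = 112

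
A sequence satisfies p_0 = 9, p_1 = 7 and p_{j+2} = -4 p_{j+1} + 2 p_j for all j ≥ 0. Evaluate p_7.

p_2 = -4*7 + 2*9 = -10
p_3 = -4*(-10) + 2*7 = 54
p_4 = -4*54 + 2*(-10) = -236
p_5 = -4*(-236) + 2*54 = 1052
p_6 = -4*1052 + 2*(-236) = -4680
p_7 = -4*(-4680) + 2*1052 = 20824

20824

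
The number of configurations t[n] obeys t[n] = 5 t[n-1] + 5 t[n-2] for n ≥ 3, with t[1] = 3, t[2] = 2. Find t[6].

4675

t[3] = 5·2 + 5·3 = 25
t[4] = 5·25 + 5·2 = 135
t[5] = 5·135 + 5·25 = 800
t[6] = 5·800 + 5·135 = 4675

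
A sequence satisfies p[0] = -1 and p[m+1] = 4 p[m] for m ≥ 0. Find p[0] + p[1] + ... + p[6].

p[1] = 4·(-1) = -4
p[2] = 4·(-4) = -16
p[3] = 4·(-16) = -64
p[4] = 4·(-64) = -256
p[5] = 4·(-256) = -1024
p[6] = 4·(-1024) = -4096
Sum = (-1) + (-4) + (-16) + (-64) + (-256) + (-1024) + (-4096) = -5461

-5461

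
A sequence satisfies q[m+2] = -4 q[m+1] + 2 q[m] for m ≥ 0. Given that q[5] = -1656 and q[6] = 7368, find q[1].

Rearranging, q[m-2] = (q[m] + 4 q[m-1]) / 2.
q[4] = (7368 + 4*(-1656)) / 2 = 744/2 = 372
q[3] = (-1656 + 4*372) / 2 = -168/2 = -84
q[2] = (372 + 4*(-84)) / 2 = 36/2 = 18
q[1] = (-84 + 4*18) / 2 = -12/2 = -6

-6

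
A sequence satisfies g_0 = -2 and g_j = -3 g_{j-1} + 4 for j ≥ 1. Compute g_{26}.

-7625597484986

The fixed point is 4/(1 + 3) = 1, so g_j - 1 = -3(g_{j-1} - 1).
Hence g_j = -3·(-3)^j + 1.
g_{26} = -3·(-3)^{26} + 1 = -3·2541865828329 + 1 = -7625597484986.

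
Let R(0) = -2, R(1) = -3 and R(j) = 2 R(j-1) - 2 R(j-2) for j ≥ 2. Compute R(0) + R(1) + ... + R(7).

R(2) = 2·(-3) - 2·(-2) = -2
R(3) = 2·(-2) - 2·(-3) = 2
R(4) = 2·2 - 2·(-2) = 8
R(5) = 2·8 - 2·2 = 12
R(6) = 2·12 - 2·8 = 8
R(7) = 2·8 - 2·12 = -8
Sum = (-2) + (-3) + (-2) + 2 + 8 + 12 + 8 + (-8) = 15

15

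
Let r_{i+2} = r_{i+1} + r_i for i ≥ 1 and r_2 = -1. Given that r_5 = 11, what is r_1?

7

Let r_1 = z.
r_3 = -1 + z
r_4 = -2 + z
r_5 = -3 + 2z
So -3 + 2z = 11, giving z = 7.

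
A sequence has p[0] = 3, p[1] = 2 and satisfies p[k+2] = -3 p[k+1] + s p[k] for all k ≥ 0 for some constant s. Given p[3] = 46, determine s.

p[2] = -6 + 3s
p[3] = 18 - 7s
So 18 - 7s = 46, giving s = -4.

-4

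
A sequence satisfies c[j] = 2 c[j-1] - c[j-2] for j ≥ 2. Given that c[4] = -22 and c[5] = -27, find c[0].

Rearranging, c[j-2] = -(c[j] - 2 c[j-1]).
c[3] = -(-27 - 2*(-22)) = -17
c[2] = -(-22 - 2*(-17)) = -12
c[1] = -(-17 - 2*(-12)) = -7
c[0] = -(-12 - 2*(-7)) = -2

-2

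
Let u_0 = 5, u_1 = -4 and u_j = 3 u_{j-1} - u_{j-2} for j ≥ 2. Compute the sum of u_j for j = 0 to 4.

u_2 = 3(-4) - 5 = -17
u_3 = 3(-17) - (-4) = -47
u_4 = 3(-47) - (-17) = -124
Sum = 5 + (-4) + (-17) + (-47) + (-124) = -187

-187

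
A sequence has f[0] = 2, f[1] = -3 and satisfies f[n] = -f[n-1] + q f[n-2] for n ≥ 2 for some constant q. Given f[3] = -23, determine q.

4

f[2] = 3 + 2q
f[3] = -3 - 5q
So -3 - 5q = -23, giving q = 4.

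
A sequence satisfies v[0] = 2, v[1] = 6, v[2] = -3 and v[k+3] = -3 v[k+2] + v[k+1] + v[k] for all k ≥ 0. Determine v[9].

16786

v[3] = -3(-3) + 6 + 2 = 17
v[4] = -3(17) + (-3) + 6 = -48
v[5] = -3(-48) + 17 + (-3) = 158
v[6] = -3(158) + (-48) + 17 = -505
v[7] = -3(-505) + 158 + (-48) = 1625
v[8] = -3(1625) + (-505) + 158 = -5222
v[9] = -3(-5222) + 1625 + (-505) = 16786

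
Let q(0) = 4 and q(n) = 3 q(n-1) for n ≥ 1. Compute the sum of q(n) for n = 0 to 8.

39364

q(1) = 3·4 = 12
q(2) = 3·12 = 36
q(3) = 3·36 = 108
q(4) = 3·108 = 324
q(5) = 3·324 = 972
q(6) = 3·972 = 2916
q(7) = 3·2916 = 8748
q(8) = 3·8748 = 26244
Sum = 4 + 12 + 36 + 108 + 324 + 972 + 2916 + 8748 + 26244 = 39364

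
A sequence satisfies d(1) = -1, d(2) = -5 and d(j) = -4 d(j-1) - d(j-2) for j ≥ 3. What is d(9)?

57231

d(3) = -4(-5) - (-1) = 21
d(4) = -4(21) - (-5) = -79
d(5) = -4(-79) - 21 = 295
d(6) = -4(295) - (-79) = -1101
d(7) = -4(-1101) - 295 = 4109
d(8) = -4(4109) - (-1101) = -15335
d(9) = -4(-15335) - 4109 = 57231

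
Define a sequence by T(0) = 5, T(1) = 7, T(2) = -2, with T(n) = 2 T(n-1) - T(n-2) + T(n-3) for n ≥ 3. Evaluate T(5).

T(3) = 2*(-2) - 7 + 5 = -6
T(4) = 2*(-6) - (-2) + 7 = -3
T(5) = 2*(-3) - (-6) + (-2) = -2

-2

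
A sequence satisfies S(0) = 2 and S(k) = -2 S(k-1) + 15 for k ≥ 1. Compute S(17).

The fixed point is 15/(1 + 2) = 5, so S(k) - 5 = -2(S(k-1) - 5).
Hence S(k) = -3·(-2)^k + 5.
S(17) = -3·(-2)^{17} + 5 = -3·-131072 + 5 = 393221.

393221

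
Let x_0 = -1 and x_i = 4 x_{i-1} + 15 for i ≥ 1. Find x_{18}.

The fixed point is 15/(1 - 4) = -5, so x_i + 5 = 4(x_{i-1} + 5).
Hence x_i = 4·4^i - 5.
x_{18} = 4·4^{18} - 5 = 4·68719476736 - 5 = 274877906939.

274877906939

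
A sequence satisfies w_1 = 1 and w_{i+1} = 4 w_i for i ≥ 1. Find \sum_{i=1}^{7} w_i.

5461

w_2 = 4(1) = 4
w_3 = 4(4) = 16
w_4 = 4(16) = 64
w_5 = 4(64) = 256
w_6 = 4(256) = 1024
w_7 = 4(1024) = 4096
Sum = 1 + 4 + 16 + 64 + 256 + 1024 + 4096 = 5461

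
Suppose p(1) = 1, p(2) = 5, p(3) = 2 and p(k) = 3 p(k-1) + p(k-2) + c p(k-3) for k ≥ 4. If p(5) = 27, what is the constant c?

-1

p(4) = 11 + c
p(5) = 35 + 8c
So 35 + 8c = 27, giving c = -1.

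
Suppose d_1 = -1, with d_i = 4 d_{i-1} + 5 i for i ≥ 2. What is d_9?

189309

d_2 = 4*(-1) + 10 = 6
d_3 = 4*6 + 15 = 39
d_4 = 4*39 + 20 = 176
d_5 = 4*176 + 25 = 729
d_6 = 4*729 + 30 = 2946
d_7 = 4*2946 + 35 = 11819
d_8 = 4*11819 + 40 = 47316
d_9 = 4*47316 + 45 = 189309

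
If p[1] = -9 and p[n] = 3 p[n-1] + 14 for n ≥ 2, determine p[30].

The fixed point is 14/(1 - 3) = -7, so p[n] + 7 = 3(p[n-1] + 7).
Hence p[n] = -2·3^{n-1} - 7.
p[30] = -2·3^{29} - 7 = -2·68630377364883 - 7 = -137260754729773.

-137260754729773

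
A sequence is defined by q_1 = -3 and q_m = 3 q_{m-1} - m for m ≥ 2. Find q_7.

q_2 = 3(-3) - 2 = -11
q_3 = 3(-11) - 3 = -36
q_4 = 3(-36) - 4 = -112
q_5 = 3(-112) - 5 = -341
q_6 = 3(-341) - 6 = -1029
q_7 = 3(-1029) - 7 = -3094

-3094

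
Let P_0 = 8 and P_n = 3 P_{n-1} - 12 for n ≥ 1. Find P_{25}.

The fixed point is -12/(1 - 3) = 6, so P_n - 6 = 3(P_{n-1} - 6).
Hence P_n = 2·3^n + 6.
P_{25} = 2·3^{25} + 6 = 2·847288609443 + 6 = 1694577218892.

1694577218892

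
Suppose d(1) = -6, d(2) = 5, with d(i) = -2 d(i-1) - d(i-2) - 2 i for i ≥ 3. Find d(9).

d(3) = -2·5 - (-6) - 6 = -10
d(4) = -2·(-10) - 5 - 8 = 7
d(5) = -2·7 - (-10) - 10 = -14
d(6) = -2·(-14) - 7 - 12 = 9
d(7) = -2·9 - (-14) - 14 = -18
d(8) = -2·(-18) - 9 - 16 = 11
d(9) = -2·11 - (-18) - 18 = -22

-22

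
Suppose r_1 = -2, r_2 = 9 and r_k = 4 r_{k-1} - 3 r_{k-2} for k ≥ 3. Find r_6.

r_3 = 4(9) - 3(-2) = 42
r_4 = 4(42) - 3(9) = 141
r_5 = 4(141) - 3(42) = 438
r_6 = 4(438) - 3(141) = 1329

1329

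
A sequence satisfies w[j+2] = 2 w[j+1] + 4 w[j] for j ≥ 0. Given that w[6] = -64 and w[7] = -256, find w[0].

3

Rearranging, w[j-2] = (w[j] - 2 w[j-1]) / 4.
w[5] = (-256 - 2*(-64)) / 4 = -128/4 = -32
w[4] = (-64 - 2*(-32)) / 4 = 0/4 = 0
w[3] = (-32 - 2*0) / 4 = -32/4 = -8
w[2] = (0 - 2*(-8)) / 4 = 16/4 = 4
w[1] = (-8 - 2*4) / 4 = -16/4 = -4
w[0] = (4 - 2*(-4)) / 4 = 12/4 = 3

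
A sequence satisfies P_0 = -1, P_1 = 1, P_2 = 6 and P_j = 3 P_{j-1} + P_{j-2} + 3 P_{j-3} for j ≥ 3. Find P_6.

720

P_3 = 3*6 + 1 + 3*(-1) = 16
P_4 = 3*16 + 6 + 3*1 = 57
P_5 = 3*57 + 16 + 3*6 = 205
P_6 = 3*205 + 57 + 3*16 = 720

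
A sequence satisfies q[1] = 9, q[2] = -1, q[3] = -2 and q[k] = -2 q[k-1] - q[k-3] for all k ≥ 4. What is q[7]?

q[4] = -2(-2) - 9 = -5
q[5] = -2(-5) - (-1) = 11
q[6] = -2(11) - (-2) = -20
q[7] = -2(-20) - (-5) = 45

45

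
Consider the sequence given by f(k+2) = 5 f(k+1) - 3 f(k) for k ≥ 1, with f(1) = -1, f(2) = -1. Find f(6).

f(3) = 5*(-1) - 3*(-1) = -2
f(4) = 5*(-2) - 3*(-1) = -7
f(5) = 5*(-7) - 3*(-2) = -29
f(6) = 5*(-29) - 3*(-7) = -124

-124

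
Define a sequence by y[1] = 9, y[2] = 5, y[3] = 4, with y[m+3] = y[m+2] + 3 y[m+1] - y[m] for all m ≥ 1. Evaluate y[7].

84

y[4] = 4 + 3*5 - 9 = 10
y[5] = 10 + 3*4 - 5 = 17
y[6] = 17 + 3*10 - 4 = 43
y[7] = 43 + 3*17 - 10 = 84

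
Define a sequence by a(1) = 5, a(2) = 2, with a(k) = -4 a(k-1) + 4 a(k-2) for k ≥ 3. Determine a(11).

a(3) = -4*2 + 4*5 = 12
a(4) = -4*12 + 4*2 = -40
a(5) = -4*(-40) + 4*12 = 208
a(6) = -4*208 + 4*(-40) = -992
a(7) = -4*(-992) + 4*208 = 4800
a(8) = -4*4800 + 4*(-992) = -23168
a(9) = -4*(-23168) + 4*4800 = 111872
a(10) = -4*111872 + 4*(-23168) = -540160
a(11) = -4*(-540160) + 4*111872 = 2608128

2608128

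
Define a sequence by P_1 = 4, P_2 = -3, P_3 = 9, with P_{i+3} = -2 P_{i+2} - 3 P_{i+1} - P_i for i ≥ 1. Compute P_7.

P_4 = -2·9 - 3·(-3) - 4 = -13
P_5 = -2·(-13) - 3·9 - (-3) = 2
P_6 = -2·2 - 3·(-13) - 9 = 26
P_7 = -2·26 - 3·2 - (-13) = -45

-45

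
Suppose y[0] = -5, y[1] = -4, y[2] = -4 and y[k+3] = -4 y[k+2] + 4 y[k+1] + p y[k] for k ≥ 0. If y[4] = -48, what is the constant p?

-2

y[3] = -5p
y[4] = -16 + 16p
So -16 + 16p = -48, giving p = -2.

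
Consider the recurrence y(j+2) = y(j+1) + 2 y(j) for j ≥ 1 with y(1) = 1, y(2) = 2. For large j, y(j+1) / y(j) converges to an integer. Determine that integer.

The characteristic equation is r^2 - r - 2 = 0, which factors as (r - 2)(r + 1) = 0.
So the roots are 2 and -1. Since |2| > |-1| and the coefficient of 2^j is non-zero, the ratio tends to 2.

2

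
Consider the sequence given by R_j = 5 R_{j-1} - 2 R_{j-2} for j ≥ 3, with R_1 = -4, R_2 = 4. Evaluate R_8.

R_3 = 5*4 - 2*(-4) = 28
R_4 = 5*28 - 2*4 = 132
R_5 = 5*132 - 2*28 = 604
R_6 = 5*604 - 2*132 = 2756
R_7 = 5*2756 - 2*604 = 12572
R_8 = 5*12572 - 2*2756 = 57348

57348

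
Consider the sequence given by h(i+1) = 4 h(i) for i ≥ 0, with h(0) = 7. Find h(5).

7168

h(1) = 4*7 = 28
h(2) = 4*28 = 112
h(3) = 4*112 = 448
h(4) = 4*448 = 1792
h(5) = 4*1792 = 7168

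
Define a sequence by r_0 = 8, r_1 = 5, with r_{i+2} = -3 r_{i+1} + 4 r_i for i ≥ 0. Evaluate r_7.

-9823

r_2 = -3(5) + 4(8) = 17
r_3 = -3(17) + 4(5) = -31
r_4 = -3(-31) + 4(17) = 161
r_5 = -3(161) + 4(-31) = -607
r_6 = -3(-607) + 4(161) = 2465
r_7 = -3(2465) + 4(-607) = -9823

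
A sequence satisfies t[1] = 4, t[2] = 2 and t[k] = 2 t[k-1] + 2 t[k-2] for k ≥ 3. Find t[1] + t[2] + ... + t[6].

t[3] = 2·2 + 2·4 = 12
t[4] = 2·12 + 2·2 = 28
t[5] = 2·28 + 2·12 = 80
t[6] = 2·80 + 2·28 = 216
Sum = 4 + 2 + 12 + 28 + 80 + 216 = 342

342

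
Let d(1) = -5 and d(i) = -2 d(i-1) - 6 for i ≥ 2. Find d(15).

-49154

The fixed point is -6/(1 + 2) = -2, so d(i) + 2 = -2(d(i-1) + 2).
Hence d(i) = -3·(-2)^{i-1} - 2.
d(15) = -3·(-2)^{14} - 2 = -3·16384 - 2 = -49154.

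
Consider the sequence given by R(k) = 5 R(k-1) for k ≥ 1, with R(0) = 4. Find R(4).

R(1) = 5·4 = 20
R(2) = 5·20 = 100
R(3) = 5·100 = 500
R(4) = 5·500 = 2500

2500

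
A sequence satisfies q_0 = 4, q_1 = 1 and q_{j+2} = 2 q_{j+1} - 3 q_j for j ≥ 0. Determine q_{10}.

-898

q_2 = 2*1 - 3*4 = -10
q_3 = 2*(-10) - 3*1 = -23
q_4 = 2*(-23) - 3*(-10) = -16
q_5 = 2*(-16) - 3*(-23) = 37
q_6 = 2*37 - 3*(-16) = 122
q_7 = 2*122 - 3*37 = 133
q_8 = 2*133 - 3*122 = -100
q_9 = 2*(-100) - 3*133 = -599
q_{10} = 2*(-599) - 3*(-100) = -898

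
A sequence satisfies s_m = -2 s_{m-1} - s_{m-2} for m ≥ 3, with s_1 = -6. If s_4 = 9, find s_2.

Let s_2 = v.
s_3 = 6 - 2v
s_4 = -12 + 3v
So -12 + 3v = 9, giving v = 7.

7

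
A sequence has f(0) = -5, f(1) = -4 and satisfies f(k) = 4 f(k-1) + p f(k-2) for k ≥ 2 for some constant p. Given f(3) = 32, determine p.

-4

f(2) = -16 - 5p
f(3) = -64 - 24p
So -64 - 24p = 32, giving p = -4.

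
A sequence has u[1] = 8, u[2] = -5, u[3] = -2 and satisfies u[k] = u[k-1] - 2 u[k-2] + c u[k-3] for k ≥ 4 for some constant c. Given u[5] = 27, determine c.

u[4] = 8 + 8c
u[5] = 12 + 3c
So 12 + 3c = 27, giving c = 5.

5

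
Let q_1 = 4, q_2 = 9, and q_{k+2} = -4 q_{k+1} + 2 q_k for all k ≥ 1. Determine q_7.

q_3 = -4·9 + 2·4 = -28
q_4 = -4·(-28) + 2·9 = 130
q_5 = -4·130 + 2·(-28) = -576
q_6 = -4·(-576) + 2·130 = 2564
q_7 = -4·2564 + 2·(-576) = -11408

-11408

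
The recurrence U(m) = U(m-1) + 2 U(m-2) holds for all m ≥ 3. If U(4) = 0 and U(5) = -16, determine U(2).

Rearranging, U(m-2) = (U(m) - U(m-1)) / 2.
U(3) = (-16 - 0) / 2 = -16/2 = -8
U(2) = (0 - (-8)) / 2 = 8/2 = 4

4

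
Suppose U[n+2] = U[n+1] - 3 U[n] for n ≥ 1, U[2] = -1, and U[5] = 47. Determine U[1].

Let U[1] = v.
U[3] = -1 - 3v
U[4] = 2 - 3v
U[5] = 5 + 6v
So 5 + 6v = 47, giving v = 7.

7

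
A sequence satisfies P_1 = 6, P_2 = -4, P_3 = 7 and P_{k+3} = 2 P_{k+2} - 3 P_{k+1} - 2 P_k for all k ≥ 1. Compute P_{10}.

P_4 = 2·7 - 3·(-4) - 2·6 = 14
P_5 = 2·14 - 3·7 - 2·(-4) = 15
P_6 = 2·15 - 3·14 - 2·7 = -26
P_7 = 2·(-26) - 3·15 - 2·14 = -125
P_8 = 2·(-125) - 3·(-26) - 2·15 = -202
P_9 = 2·(-202) - 3·(-125) - 2·(-26) = 23
P_{10} = 2·23 - 3·(-202) - 2·(-125) = 902

902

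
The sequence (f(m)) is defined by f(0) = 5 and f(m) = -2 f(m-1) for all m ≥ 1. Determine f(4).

f(1) = -2(5) = -10
f(2) = -2(-10) = 20
f(3) = -2(20) = -40
f(4) = -2(-40) = 80

80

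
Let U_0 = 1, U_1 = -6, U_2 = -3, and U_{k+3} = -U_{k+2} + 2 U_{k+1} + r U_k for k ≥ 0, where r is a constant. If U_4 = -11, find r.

2

U_3 = -9 + r
U_4 = 3 - 7r
So 3 - 7r = -11, giving r = 2.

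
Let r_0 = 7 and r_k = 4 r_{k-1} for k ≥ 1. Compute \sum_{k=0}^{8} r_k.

611667

r_1 = 4·7 = 28
r_2 = 4·28 = 112
r_3 = 4·112 = 448
r_4 = 4·448 = 1792
r_5 = 4·1792 = 7168
r_6 = 4·7168 = 28672
r_7 = 4·28672 = 114688
r_8 = 4·114688 = 458752
Sum = 7 + 28 + 112 + 448 + 1792 + 7168 + 28672 + 114688 + 458752 = 611667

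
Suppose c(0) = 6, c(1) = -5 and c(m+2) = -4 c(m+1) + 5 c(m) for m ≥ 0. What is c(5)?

c(2) = -4·(-5) + 5·6 = 50
c(3) = -4·50 + 5·(-5) = -225
c(4) = -4·(-225) + 5·50 = 1150
c(5) = -4·1150 + 5·(-225) = -5725

-5725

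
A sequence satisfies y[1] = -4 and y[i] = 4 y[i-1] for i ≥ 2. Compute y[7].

y[2] = 4*(-4) = -16
y[3] = 4*(-16) = -64
y[4] = 4*(-64) = -256
y[5] = 4*(-256) = -1024
y[6] = 4*(-1024) = -4096
y[7] = 4*(-4096) = -16384

-16384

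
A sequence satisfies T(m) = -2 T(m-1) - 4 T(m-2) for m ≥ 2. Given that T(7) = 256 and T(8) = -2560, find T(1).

4

Rearranging, T(m-2) = (T(m) + 2 T(m-1)) / -4.
T(6) = (-2560 + 2*256) / -4 = -2048/-4 = 512
T(5) = (256 + 2*512) / -4 = 1280/-4 = -320
T(4) = (512 + 2*(-320)) / -4 = -128/-4 = 32
T(3) = (-320 + 2*32) / -4 = -256/-4 = 64
T(2) = (32 + 2*64) / -4 = 160/-4 = -40
T(1) = (64 + 2*(-40)) / -4 = -16/-4 = 4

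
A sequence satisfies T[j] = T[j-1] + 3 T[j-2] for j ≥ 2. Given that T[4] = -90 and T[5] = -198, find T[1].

Rearranging, T[j-2] = (T[j] - T[j-1]) / 3.
T[3] = (-198 - (-90)) / 3 = -108/3 = -36
T[2] = (-90 - (-36)) / 3 = -54/3 = -18
T[1] = (-36 - (-18)) / 3 = -18/3 = -6

-6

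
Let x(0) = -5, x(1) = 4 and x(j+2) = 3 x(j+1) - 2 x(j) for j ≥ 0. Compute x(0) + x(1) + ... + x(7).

x(2) = 3*4 - 2*(-5) = 22
x(3) = 3*22 - 2*4 = 58
x(4) = 3*58 - 2*22 = 130
x(5) = 3*130 - 2*58 = 274
x(6) = 3*274 - 2*130 = 562
x(7) = 3*562 - 2*274 = 1138
Sum = (-5) + 4 + 22 + 58 + 130 + 274 + 562 + 1138 = 2183

2183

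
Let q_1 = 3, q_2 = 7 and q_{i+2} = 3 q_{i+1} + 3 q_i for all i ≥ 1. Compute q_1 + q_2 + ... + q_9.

q_3 = 3(7) + 3(3) = 30
q_4 = 3(30) + 3(7) = 111
q_5 = 3(111) + 3(30) = 423
q_6 = 3(423) + 3(111) = 1602
q_7 = 3(1602) + 3(423) = 6075
q_8 = 3(6075) + 3(1602) = 23031
q_9 = 3(23031) + 3(6075) = 87318
Sum = 3 + 7 + 30 + 111 + 423 + 1602 + 6075 + 23031 + 87318 = 118600

118600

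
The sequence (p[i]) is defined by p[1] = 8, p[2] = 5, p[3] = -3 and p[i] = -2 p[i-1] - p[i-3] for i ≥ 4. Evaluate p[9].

-39

p[4] = -2·(-3) - 8 = -2
p[5] = -2·(-2) - 5 = -1
p[6] = -2·(-1) - (-3) = 5
p[7] = -2·5 - (-2) = -8
p[8] = -2·(-8) - (-1) = 17
p[9] = -2·17 - 5 = -39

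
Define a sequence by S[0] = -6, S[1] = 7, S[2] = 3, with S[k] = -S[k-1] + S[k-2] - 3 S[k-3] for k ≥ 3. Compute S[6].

-159

S[3] = -3 + 7 - 3·(-6) = 22
S[4] = -22 + 3 - 3·7 = -40
S[5] = -(-40) + 22 - 3·3 = 53
S[6] = -53 + (-40) - 3·22 = -159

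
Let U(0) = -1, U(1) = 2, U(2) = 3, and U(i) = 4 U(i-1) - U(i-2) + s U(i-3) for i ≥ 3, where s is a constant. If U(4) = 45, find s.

-4

U(3) = 10 - s
U(4) = 37 - 2s
So 37 - 2s = 45, giving s = -4.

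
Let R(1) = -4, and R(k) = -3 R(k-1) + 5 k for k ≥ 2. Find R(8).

13543

R(2) = -3(-4) + 10 = 22
R(3) = -3(22) + 15 = -51
R(4) = -3(-51) + 20 = 173
R(5) = -3(173) + 25 = -494
R(6) = -3(-494) + 30 = 1512
R(7) = -3(1512) + 35 = -4501
R(8) = -3(-4501) + 40 = 13543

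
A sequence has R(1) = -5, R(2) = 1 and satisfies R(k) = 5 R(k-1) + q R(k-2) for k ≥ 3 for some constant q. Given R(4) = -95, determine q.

5

R(3) = 5 - 5q
R(4) = 25 - 24q
So 25 - 24q = -95, giving q = 5.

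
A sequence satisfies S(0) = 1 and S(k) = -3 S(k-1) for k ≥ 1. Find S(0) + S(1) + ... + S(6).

547

S(1) = -3·1 = -3
S(2) = -3·(-3) = 9
S(3) = -3·9 = -27
S(4) = -3·(-27) = 81
S(5) = -3·81 = -243
S(6) = -3·(-243) = 729
Sum = 1 + (-3) + 9 + (-27) + 81 + (-243) + 729 = 547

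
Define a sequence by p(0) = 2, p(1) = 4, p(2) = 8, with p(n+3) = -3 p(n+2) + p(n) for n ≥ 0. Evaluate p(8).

p(3) = -3·8 + 2 = -22
p(4) = -3·(-22) + 4 = 70
p(5) = -3·70 + 8 = -202
p(6) = -3·(-202) + (-22) = 584
p(7) = -3·584 + 70 = -1682
p(8) = -3·(-1682) + (-202) = 4844

4844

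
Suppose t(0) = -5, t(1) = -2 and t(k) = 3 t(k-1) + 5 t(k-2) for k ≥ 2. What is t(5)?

-1907

t(2) = 3·(-2) + 5·(-5) = -31
t(3) = 3·(-31) + 5·(-2) = -103
t(4) = 3·(-103) + 5·(-31) = -464
t(5) = 3·(-464) + 5·(-103) = -1907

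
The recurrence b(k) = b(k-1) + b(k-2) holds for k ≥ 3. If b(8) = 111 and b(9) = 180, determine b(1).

9

Rearranging, b(k-2) = b(k) - b(k-1).
b(7) = 180 - 111 = 69
b(6) = 111 - 69 = 42
b(5) = 69 - 42 = 27
b(4) = 42 - 27 = 15
b(3) = 27 - 15 = 12
b(2) = 15 - 12 = 3
b(1) = 12 - 3 = 9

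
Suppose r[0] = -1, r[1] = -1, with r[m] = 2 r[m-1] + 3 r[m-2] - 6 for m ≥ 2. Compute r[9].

-24601

r[2] = 2·(-1) + 3·(-1) - 6 = -11
r[3] = 2·(-11) + 3·(-1) - 6 = -31
r[4] = 2·(-31) + 3·(-11) - 6 = -101
r[5] = 2·(-101) + 3·(-31) - 6 = -301
r[6] = 2·(-301) + 3·(-101) - 6 = -911
r[7] = 2·(-911) + 3·(-301) - 6 = -2731
r[8] = 2·(-2731) + 3·(-911) - 6 = -8201
r[9] = 2·(-8201) + 3·(-2731) - 6 = -24601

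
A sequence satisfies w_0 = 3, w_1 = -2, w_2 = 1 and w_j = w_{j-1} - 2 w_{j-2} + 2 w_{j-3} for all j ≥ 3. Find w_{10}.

-19

w_3 = 1 - 2·(-2) + 2·3 = 11
w_4 = 11 - 2·1 + 2·(-2) = 5
w_5 = 5 - 2·11 + 2·1 = -15
w_6 = (-15) - 2·5 + 2·11 = -3
w_7 = (-3) - 2·(-15) + 2·5 = 37
w_8 = 37 - 2·(-3) + 2·(-15) = 13
w_9 = 13 - 2·37 + 2·(-3) = -67
w_{10} = (-67) - 2·13 + 2·37 = -19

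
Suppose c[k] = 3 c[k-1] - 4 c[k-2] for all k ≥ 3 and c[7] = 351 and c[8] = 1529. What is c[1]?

9

Rearranging, c[k-2] = (c[k] - 3 c[k-1]) / -4.
c[6] = (1529 - 3(351)) / -4 = 476/-4 = -119
c[5] = (351 - 3(-119)) / -4 = 708/-4 = -177
c[4] = (-119 - 3(-177)) / -4 = 412/-4 = -103
c[3] = (-177 - 3(-103)) / -4 = 132/-4 = -33
c[2] = (-103 - 3(-33)) / -4 = -4/-4 = 1
c[1] = (-33 - 3(1)) / -4 = -36/-4 = 9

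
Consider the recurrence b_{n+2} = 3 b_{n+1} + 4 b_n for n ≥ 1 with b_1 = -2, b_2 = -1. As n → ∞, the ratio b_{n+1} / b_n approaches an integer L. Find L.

4

The characteristic equation is r^2 - 3r - 4 = 0, which factors as (r - 4)(r + 1) = 0.
So the roots are 4 and -1. Since |4| > |-1| and the coefficient of 4^n is non-zero, the ratio tends to 4.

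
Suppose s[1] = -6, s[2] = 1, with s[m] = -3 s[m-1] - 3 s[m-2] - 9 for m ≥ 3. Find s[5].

s[3] = -3(1) - 3(-6) - 9 = 6
s[4] = -3(6) - 3(1) - 9 = -30
s[5] = -3(-30) - 3(6) - 9 = 63

63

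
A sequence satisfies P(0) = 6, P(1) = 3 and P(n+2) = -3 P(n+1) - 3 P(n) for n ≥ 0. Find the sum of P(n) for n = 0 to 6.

-54

P(2) = -3*3 - 3*6 = -27
P(3) = -3*(-27) - 3*3 = 72
P(4) = -3*72 - 3*(-27) = -135
P(5) = -3*(-135) - 3*72 = 189
P(6) = -3*189 - 3*(-135) = -162
Sum = 6 + 3 + (-27) + 72 + (-135) + 189 + (-162) = -54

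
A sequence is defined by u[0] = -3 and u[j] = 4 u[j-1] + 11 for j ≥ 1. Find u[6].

u[1] = 4(-3) + 11 = -1
u[2] = 4(-1) + 11 = 7
u[3] = 4(7) + 11 = 39
u[4] = 4(39) + 11 = 167
u[5] = 4(167) + 11 = 679
u[6] = 4(679) + 11 = 2727

2727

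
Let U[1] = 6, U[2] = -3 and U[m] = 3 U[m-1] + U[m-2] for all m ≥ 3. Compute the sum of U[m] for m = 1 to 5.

U[3] = 3*(-3) + 6 = -3
U[4] = 3*(-3) + (-3) = -12
U[5] = 3*(-12) + (-3) = -39
Sum = 6 + (-3) + (-3) + (-12) + (-39) = -51

-51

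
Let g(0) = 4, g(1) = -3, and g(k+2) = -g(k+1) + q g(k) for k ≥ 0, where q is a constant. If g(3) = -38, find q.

5

g(2) = 3 + 4q
g(3) = -3 - 7q
So -3 - 7q = -38, giving q = 5.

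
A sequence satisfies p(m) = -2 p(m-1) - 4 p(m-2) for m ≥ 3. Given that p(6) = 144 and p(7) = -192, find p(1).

Rearranging, p(m-2) = (p(m) + 2 p(m-1)) / -4.
p(5) = (-192 + 2*144) / -4 = 96/-4 = -24
p(4) = (144 + 2*(-24)) / -4 = 96/-4 = -24
p(3) = (-24 + 2*(-24)) / -4 = -72/-4 = 18
p(2) = (-24 + 2*18) / -4 = 12/-4 = -3
p(1) = (18 + 2*(-3)) / -4 = 12/-4 = -3

-3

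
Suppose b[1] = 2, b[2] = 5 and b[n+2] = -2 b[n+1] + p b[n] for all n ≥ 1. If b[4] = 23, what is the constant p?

b[3] = -10 + 2p
b[4] = 20 + p
So 20 + p = 23, giving p = 3.

3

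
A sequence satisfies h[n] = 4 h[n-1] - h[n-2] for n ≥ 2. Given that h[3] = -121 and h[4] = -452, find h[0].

Rearranging, h[n-2] = -(h[n] - 4 h[n-1]).
h[2] = -(-452 - 4·(-121)) = -32
h[1] = -(-121 - 4·(-32)) = -7
h[0] = -(-32 - 4·(-7)) = 4

4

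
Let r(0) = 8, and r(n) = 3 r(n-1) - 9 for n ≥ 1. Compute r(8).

22968

r(1) = 3(8) - 9 = 15
r(2) = 3(15) - 9 = 36
r(3) = 3(36) - 9 = 99
r(4) = 3(99) - 9 = 288
r(5) = 3(288) - 9 = 855
r(6) = 3(855) - 9 = 2556
r(7) = 3(2556) - 9 = 7659
r(8) = 3(7659) - 9 = 22968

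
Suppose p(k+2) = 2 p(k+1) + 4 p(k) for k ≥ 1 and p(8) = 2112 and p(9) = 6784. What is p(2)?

Rearranging, p(k-2) = (p(k) - 2 p(k-1)) / 4.
p(7) = (6784 - 2·2112) / 4 = 2560/4 = 640
p(6) = (2112 - 2·640) / 4 = 832/4 = 208
p(5) = (640 - 2·208) / 4 = 224/4 = 56
p(4) = (208 - 2·56) / 4 = 96/4 = 24
p(3) = (56 - 2·24) / 4 = 8/4 = 2
p(2) = (24 - 2·2) / 4 = 20/4 = 5

5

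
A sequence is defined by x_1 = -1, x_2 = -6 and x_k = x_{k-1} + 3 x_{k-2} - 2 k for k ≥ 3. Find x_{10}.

x_3 = (-6) + 3·(-1) - 6 = -15
x_4 = (-15) + 3·(-6) - 8 = -41
x_5 = (-41) + 3·(-15) - 10 = -96
x_6 = (-96) + 3·(-41) - 12 = -231
x_7 = (-231) + 3·(-96) - 14 = -533
x_8 = (-533) + 3·(-231) - 16 = -1242
x_9 = (-1242) + 3·(-533) - 18 = -2859
x_{10} = (-2859) + 3·(-1242) - 20 = -6605

-6605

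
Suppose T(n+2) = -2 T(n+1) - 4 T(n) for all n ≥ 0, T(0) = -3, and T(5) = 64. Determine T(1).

Let T(1) = x.
T(2) = 12 - 2x
T(3) = -24
T(4) = 8x
T(5) = 96 - 16x
So 96 - 16x = 64, giving x = 2.

2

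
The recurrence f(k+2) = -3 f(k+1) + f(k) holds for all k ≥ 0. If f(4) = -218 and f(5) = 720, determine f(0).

-2

Rearranging, f(k-2) = f(k) + 3 f(k-1).
f(3) = 720 + 3·(-218) = 66
f(2) = -218 + 3·66 = -20
f(1) = 66 + 3·(-20) = 6
f(0) = -20 + 3·6 = -2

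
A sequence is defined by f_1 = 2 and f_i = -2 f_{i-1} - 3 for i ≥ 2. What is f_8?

f_2 = -2·2 - 3 = -7
f_3 = -2·(-7) - 3 = 11
f_4 = -2·11 - 3 = -25
f_5 = -2·(-25) - 3 = 47
f_6 = -2·47 - 3 = -97
f_7 = -2·(-97) - 3 = 191
f_8 = -2·191 - 3 = -385

-385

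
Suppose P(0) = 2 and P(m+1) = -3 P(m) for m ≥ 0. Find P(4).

162

P(1) = -3(2) = -6
P(2) = -3(-6) = 18
P(3) = -3(18) = -54
P(4) = -3(-54) = 162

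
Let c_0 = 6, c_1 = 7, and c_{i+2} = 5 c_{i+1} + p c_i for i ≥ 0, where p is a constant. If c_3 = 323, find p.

c_2 = 35 + 6p
c_3 = 175 + 37p
So 175 + 37p = 323, giving p = 4.

4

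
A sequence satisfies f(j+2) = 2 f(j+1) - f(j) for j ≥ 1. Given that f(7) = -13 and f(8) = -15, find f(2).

-3

Rearranging, f(j-2) = -(f(j) - 2 f(j-1)).
f(6) = -(-15 - 2*(-13)) = -11
f(5) = -(-13 - 2*(-11)) = -9
f(4) = -(-11 - 2*(-9)) = -7
f(3) = -(-9 - 2*(-7)) = -5
f(2) = -(-7 - 2*(-5)) = -3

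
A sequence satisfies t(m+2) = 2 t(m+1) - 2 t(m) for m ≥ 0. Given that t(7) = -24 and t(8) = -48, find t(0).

Rearranging, t(m-2) = (t(m) - 2 t(m-1)) / -2.
t(6) = (-48 - 2(-24)) / -2 = 0/-2 = 0
t(5) = (-24 - 2(0)) / -2 = -24/-2 = 12
t(4) = (0 - 2(12)) / -2 = -24/-2 = 12
t(3) = (12 - 2(12)) / -2 = -12/-2 = 6
t(2) = (12 - 2(6)) / -2 = 0/-2 = 0
t(1) = (6 - 2(0)) / -2 = 6/-2 = -3
t(0) = (0 - 2(-3)) / -2 = 6/-2 = -3

-3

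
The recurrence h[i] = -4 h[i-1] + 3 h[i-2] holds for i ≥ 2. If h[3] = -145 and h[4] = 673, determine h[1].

Rearranging, h[i-2] = (h[i] + 4 h[i-1]) / 3.
h[2] = (673 + 4*(-145)) / 3 = 93/3 = 31
h[1] = (-145 + 4*31) / 3 = -21/3 = -7

-7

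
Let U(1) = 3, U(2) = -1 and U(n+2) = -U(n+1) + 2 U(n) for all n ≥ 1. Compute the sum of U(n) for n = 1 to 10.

U(3) = -(-1) + 2*3 = 7
U(4) = -7 + 2*(-1) = -9
U(5) = -(-9) + 2*7 = 23
U(6) = -23 + 2*(-9) = -41
U(7) = -(-41) + 2*23 = 87
U(8) = -87 + 2*(-41) = -169
U(9) = -(-169) + 2*87 = 343
U(10) = -343 + 2*(-169) = -681
Sum = 3 + (-1) + 7 + (-9) + 23 + (-41) + 87 + (-169) + 343 + (-681) = -438

-438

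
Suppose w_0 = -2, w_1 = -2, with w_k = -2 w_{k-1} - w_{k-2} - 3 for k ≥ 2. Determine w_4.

8

w_2 = -2·(-2) - (-2) - 3 = 3
w_3 = -2·3 - (-2) - 3 = -7
w_4 = -2·(-7) - 3 - 3 = 8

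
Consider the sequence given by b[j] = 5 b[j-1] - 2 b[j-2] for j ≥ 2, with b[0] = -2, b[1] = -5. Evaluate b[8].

-187457

b[2] = 5*(-5) - 2*(-2) = -21
b[3] = 5*(-21) - 2*(-5) = -95
b[4] = 5*(-95) - 2*(-21) = -433
b[5] = 5*(-433) - 2*(-95) = -1975
b[6] = 5*(-1975) - 2*(-433) = -9009
b[7] = 5*(-9009) - 2*(-1975) = -41095
b[8] = 5*(-41095) - 2*(-9009) = -187457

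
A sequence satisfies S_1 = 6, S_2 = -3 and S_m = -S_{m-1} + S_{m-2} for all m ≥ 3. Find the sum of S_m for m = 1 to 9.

S_3 = -(-3) + 6 = 9
S_4 = -9 + (-3) = -12
S_5 = -(-12) + 9 = 21
S_6 = -21 + (-12) = -33
S_7 = -(-33) + 21 = 54
S_8 = -54 + (-33) = -87
S_9 = -(-87) + 54 = 141
Sum = 6 + (-3) + 9 + (-12) + 21 + (-33) + 54 + (-87) + 141 = 96

96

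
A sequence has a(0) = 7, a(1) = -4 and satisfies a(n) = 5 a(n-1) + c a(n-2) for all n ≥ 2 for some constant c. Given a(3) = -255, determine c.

-5

a(2) = -20 + 7c
a(3) = -100 + 31c
So -100 + 31c = -255, giving c = -5.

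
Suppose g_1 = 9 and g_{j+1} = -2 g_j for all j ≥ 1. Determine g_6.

g_2 = -2*9 = -18
g_3 = -2*(-18) = 36
g_4 = -2*36 = -72
g_5 = -2*(-72) = 144
g_6 = -2*144 = -288

-288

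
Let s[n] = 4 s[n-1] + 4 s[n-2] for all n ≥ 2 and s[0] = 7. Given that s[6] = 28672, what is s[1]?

7

Let s[1] = z.
s[2] = 28 + 4z
s[3] = 112 + 20z
s[4] = 560 + 96z
s[5] = 2688 + 464z
s[6] = 12992 + 2240z
So 12992 + 2240z = 28672, giving z = 7.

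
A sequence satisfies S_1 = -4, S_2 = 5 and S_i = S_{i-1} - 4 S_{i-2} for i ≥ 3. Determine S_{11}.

S_3 = 5 - 4·(-4) = 21
S_4 = 21 - 4·5 = 1
S_5 = 1 - 4·21 = -83
S_6 = (-83) - 4·1 = -87
S_7 = (-87) - 4·(-83) = 245
S_8 = 245 - 4·(-87) = 593
S_9 = 593 - 4·245 = -387
S_{10} = (-387) - 4·593 = -2759
S_{11} = (-2759) - 4·(-387) = -1211

-1211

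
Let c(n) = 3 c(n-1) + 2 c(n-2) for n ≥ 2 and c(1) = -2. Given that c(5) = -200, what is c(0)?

Let c(0) = w.
c(2) = -6 + 2w
c(3) = -22 + 6w
c(4) = -78 + 22w
c(5) = -278 + 78w
So -278 + 78w = -200, giving w = 1.

1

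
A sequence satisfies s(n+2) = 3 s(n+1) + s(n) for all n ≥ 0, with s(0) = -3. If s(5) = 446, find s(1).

Let s(1) = v.
s(2) = -3 + 3v
s(3) = -9 + 10v
s(4) = -30 + 33v
s(5) = -99 + 109v
So -99 + 109v = 446, giving v = 5.

5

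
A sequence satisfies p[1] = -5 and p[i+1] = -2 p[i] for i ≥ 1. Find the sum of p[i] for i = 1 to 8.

p[2] = -2·(-5) = 10
p[3] = -2·10 = -20
p[4] = -2·(-20) = 40
p[5] = -2·40 = -80
p[6] = -2·(-80) = 160
p[7] = -2·160 = -320
p[8] = -2·(-320) = 640
Sum = (-5) + 10 + (-20) + 40 + (-80) + 160 + (-320) + 640 = 425

425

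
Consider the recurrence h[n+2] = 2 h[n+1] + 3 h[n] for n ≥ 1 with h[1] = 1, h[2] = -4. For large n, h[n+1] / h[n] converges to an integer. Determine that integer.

The characteristic equation is r^2 - 2r - 3 = 0, which factors as (r - 3)(r + 1) = 0.
So the roots are 3 and -1. Since |3| > |-1| and the coefficient of 3^n is non-zero, the ratio tends to 3.

3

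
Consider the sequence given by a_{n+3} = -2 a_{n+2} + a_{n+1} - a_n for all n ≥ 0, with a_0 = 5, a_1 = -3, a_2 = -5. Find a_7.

a_3 = -2·(-5) + (-3) - 5 = 2
a_4 = -2·2 + (-5) - (-3) = -6
a_5 = -2·(-6) + 2 - (-5) = 19
a_6 = -2·19 + (-6) - 2 = -46
a_7 = -2·(-46) + 19 - (-6) = 117

117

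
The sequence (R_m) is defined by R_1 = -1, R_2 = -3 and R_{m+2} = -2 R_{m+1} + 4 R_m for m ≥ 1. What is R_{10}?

-15360

R_3 = -2·(-3) + 4·(-1) = 2
R_4 = -2·2 + 4·(-3) = -16
R_5 = -2·(-16) + 4·2 = 40
R_6 = -2·40 + 4·(-16) = -144
R_7 = -2·(-144) + 4·40 = 448
R_8 = -2·448 + 4·(-144) = -1472
R_9 = -2·(-1472) + 4·448 = 4736
R_{10} = -2·4736 + 4·(-1472) = -15360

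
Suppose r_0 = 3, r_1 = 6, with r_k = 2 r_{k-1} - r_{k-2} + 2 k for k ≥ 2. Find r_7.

178

r_2 = 2(6) - 3 + 4 = 13
r_3 = 2(13) - 6 + 6 = 26
r_4 = 2(26) - 13 + 8 = 47
r_5 = 2(47) - 26 + 10 = 78
r_6 = 2(78) - 47 + 12 = 121
r_7 = 2(121) - 78 + 14 = 178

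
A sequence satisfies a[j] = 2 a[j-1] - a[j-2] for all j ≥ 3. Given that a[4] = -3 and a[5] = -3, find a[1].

-3

Rearranging, a[j-2] = -(a[j] - 2 a[j-1]).
a[3] = -(-3 - 2*(-3)) = -3
a[2] = -(-3 - 2*(-3)) = -3
a[1] = -(-3 - 2*(-3)) = -3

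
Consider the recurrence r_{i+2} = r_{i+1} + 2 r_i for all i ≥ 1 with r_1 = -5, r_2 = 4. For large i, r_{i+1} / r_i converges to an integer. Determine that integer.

2

The characteristic equation is r^2 - r - 2 = 0, which factors as (r - 2)(r + 1) = 0.
So the roots are 2 and -1. Since |2| > |-1| and the coefficient of 2^i is non-zero, the ratio tends to 2.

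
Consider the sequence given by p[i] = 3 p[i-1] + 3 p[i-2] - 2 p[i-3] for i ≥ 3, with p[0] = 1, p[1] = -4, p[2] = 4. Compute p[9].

p[3] = 3*4 + 3*(-4) - 2*1 = -2
p[4] = 3*(-2) + 3*4 - 2*(-4) = 14
p[5] = 3*14 + 3*(-2) - 2*4 = 28
p[6] = 3*28 + 3*14 - 2*(-2) = 130
p[7] = 3*130 + 3*28 - 2*14 = 446
p[8] = 3*446 + 3*130 - 2*28 = 1672
p[9] = 3*1672 + 3*446 - 2*130 = 6094

6094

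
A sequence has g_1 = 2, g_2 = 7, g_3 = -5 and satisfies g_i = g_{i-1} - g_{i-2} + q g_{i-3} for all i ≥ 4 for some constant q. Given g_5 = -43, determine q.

g_4 = -12 + 2q
g_5 = -7 + 9q
So -7 + 9q = -43, giving q = -4.

-4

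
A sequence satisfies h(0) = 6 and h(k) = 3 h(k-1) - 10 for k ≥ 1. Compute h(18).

387420494

The fixed point is -10/(1 - 3) = 5, so h(k) - 5 = 3(h(k-1) - 5).
Hence h(k) = 1·3^k + 5.
h(18) = 1·3^{18} + 5 = 1·387420489 + 5 = 387420494.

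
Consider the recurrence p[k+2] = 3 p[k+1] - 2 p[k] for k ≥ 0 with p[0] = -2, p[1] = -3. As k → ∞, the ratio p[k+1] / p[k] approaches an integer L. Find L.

2

The characteristic equation is r^2 - 3r + 2 = 0, which factors as (r - 2)(r - 1) = 0.
So the roots are 2 and 1. Since |2| > |1| and the coefficient of 2^k is non-zero, the ratio tends to 2.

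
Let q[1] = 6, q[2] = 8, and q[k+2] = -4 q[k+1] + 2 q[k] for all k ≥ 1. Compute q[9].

q[3] = -4(8) + 2(6) = -20
q[4] = -4(-20) + 2(8) = 96
q[5] = -4(96) + 2(-20) = -424
q[6] = -4(-424) + 2(96) = 1888
q[7] = -4(1888) + 2(-424) = -8400
q[8] = -4(-8400) + 2(1888) = 37376
q[9] = -4(37376) + 2(-8400) = -166304

-166304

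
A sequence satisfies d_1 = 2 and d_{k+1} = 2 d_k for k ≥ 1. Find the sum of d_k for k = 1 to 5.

62

d_2 = 2·2 = 4
d_3 = 2·4 = 8
d_4 = 2·8 = 16
d_5 = 2·16 = 32
Sum = 2 + 4 + 8 + 16 + 32 = 62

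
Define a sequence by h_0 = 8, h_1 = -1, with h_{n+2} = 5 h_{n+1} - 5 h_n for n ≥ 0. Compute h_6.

h_2 = 5(-1) - 5(8) = -45
h_3 = 5(-45) - 5(-1) = -220
h_4 = 5(-220) - 5(-45) = -875
h_5 = 5(-875) - 5(-220) = -3275
h_6 = 5(-3275) - 5(-875) = -12000

-12000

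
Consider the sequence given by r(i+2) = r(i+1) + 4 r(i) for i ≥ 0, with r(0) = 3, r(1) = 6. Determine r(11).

r(2) = 6 + 4(3) = 18
r(3) = 18 + 4(6) = 42
r(4) = 42 + 4(18) = 114
r(5) = 114 + 4(42) = 282
r(6) = 282 + 4(114) = 738
r(7) = 738 + 4(282) = 1866
r(8) = 1866 + 4(738) = 4818
r(9) = 4818 + 4(1866) = 12282
r(10) = 12282 + 4(4818) = 31554
r(11) = 31554 + 4(12282) = 80682

80682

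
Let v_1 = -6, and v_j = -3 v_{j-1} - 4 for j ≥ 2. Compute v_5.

v_2 = -3(-6) - 4 = 14
v_3 = -3(14) - 4 = -46
v_4 = -3(-46) - 4 = 134
v_5 = -3(134) - 4 = -406

-406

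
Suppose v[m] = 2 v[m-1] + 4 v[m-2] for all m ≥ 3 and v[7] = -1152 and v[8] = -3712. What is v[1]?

-2

Rearranging, v[m-2] = (v[m] - 2 v[m-1]) / 4.
v[6] = (-3712 - 2·(-1152)) / 4 = -1408/4 = -352
v[5] = (-1152 - 2·(-352)) / 4 = -448/4 = -112
v[4] = (-352 - 2·(-112)) / 4 = -128/4 = -32
v[3] = (-112 - 2·(-32)) / 4 = -48/4 = -12
v[2] = (-32 - 2·(-12)) / 4 = -8/4 = -2
v[1] = (-12 - 2·(-2)) / 4 = -8/4 = -2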